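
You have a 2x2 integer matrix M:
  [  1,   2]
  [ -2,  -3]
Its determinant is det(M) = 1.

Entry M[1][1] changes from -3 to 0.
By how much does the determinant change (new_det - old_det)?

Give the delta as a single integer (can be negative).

Answer: 3

Derivation:
Cofactor C_11 = 1
Entry delta = 0 - -3 = 3
Det delta = entry_delta * cofactor = 3 * 1 = 3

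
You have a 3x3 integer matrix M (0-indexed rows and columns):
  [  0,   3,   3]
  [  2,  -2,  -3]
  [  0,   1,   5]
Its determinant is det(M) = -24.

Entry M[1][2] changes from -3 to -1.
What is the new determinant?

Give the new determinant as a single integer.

Answer: -24

Derivation:
det is linear in row 1: changing M[1][2] by delta changes det by delta * cofactor(1,2).
Cofactor C_12 = (-1)^(1+2) * minor(1,2) = 0
Entry delta = -1 - -3 = 2
Det delta = 2 * 0 = 0
New det = -24 + 0 = -24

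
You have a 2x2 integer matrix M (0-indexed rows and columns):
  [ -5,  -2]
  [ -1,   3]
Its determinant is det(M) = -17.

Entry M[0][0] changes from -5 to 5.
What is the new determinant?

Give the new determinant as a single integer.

det is linear in row 0: changing M[0][0] by delta changes det by delta * cofactor(0,0).
Cofactor C_00 = (-1)^(0+0) * minor(0,0) = 3
Entry delta = 5 - -5 = 10
Det delta = 10 * 3 = 30
New det = -17 + 30 = 13

Answer: 13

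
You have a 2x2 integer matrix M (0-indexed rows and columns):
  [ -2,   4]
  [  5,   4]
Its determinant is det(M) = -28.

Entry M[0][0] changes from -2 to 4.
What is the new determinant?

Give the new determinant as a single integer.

det is linear in row 0: changing M[0][0] by delta changes det by delta * cofactor(0,0).
Cofactor C_00 = (-1)^(0+0) * minor(0,0) = 4
Entry delta = 4 - -2 = 6
Det delta = 6 * 4 = 24
New det = -28 + 24 = -4

Answer: -4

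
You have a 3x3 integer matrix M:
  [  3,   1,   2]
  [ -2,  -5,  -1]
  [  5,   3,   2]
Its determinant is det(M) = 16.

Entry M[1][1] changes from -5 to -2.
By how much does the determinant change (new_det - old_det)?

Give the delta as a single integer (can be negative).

Cofactor C_11 = -4
Entry delta = -2 - -5 = 3
Det delta = entry_delta * cofactor = 3 * -4 = -12

Answer: -12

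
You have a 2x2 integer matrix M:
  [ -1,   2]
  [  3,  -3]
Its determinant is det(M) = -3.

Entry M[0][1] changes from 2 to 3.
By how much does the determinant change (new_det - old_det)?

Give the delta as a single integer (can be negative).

Answer: -3

Derivation:
Cofactor C_01 = -3
Entry delta = 3 - 2 = 1
Det delta = entry_delta * cofactor = 1 * -3 = -3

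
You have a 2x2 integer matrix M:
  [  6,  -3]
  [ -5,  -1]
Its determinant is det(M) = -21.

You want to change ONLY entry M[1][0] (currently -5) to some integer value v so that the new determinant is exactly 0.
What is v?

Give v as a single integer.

Answer: 2

Derivation:
det is linear in entry M[1][0]: det = old_det + (v - -5) * C_10
Cofactor C_10 = 3
Want det = 0: -21 + (v - -5) * 3 = 0
  (v - -5) = 21 / 3 = 7
  v = -5 + (7) = 2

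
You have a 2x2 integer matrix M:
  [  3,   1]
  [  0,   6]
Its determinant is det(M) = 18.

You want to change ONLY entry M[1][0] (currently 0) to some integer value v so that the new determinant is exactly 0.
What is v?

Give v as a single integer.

det is linear in entry M[1][0]: det = old_det + (v - 0) * C_10
Cofactor C_10 = -1
Want det = 0: 18 + (v - 0) * -1 = 0
  (v - 0) = -18 / -1 = 18
  v = 0 + (18) = 18

Answer: 18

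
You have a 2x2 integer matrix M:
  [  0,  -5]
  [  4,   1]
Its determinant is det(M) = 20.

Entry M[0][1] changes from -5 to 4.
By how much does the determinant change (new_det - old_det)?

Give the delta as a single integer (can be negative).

Cofactor C_01 = -4
Entry delta = 4 - -5 = 9
Det delta = entry_delta * cofactor = 9 * -4 = -36

Answer: -36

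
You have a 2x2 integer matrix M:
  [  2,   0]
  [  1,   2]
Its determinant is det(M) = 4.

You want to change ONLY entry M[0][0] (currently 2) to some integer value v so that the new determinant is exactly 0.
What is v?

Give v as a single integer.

Answer: 0

Derivation:
det is linear in entry M[0][0]: det = old_det + (v - 2) * C_00
Cofactor C_00 = 2
Want det = 0: 4 + (v - 2) * 2 = 0
  (v - 2) = -4 / 2 = -2
  v = 2 + (-2) = 0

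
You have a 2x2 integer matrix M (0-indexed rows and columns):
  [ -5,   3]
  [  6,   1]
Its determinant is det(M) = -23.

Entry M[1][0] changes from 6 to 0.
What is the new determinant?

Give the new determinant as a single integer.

Answer: -5

Derivation:
det is linear in row 1: changing M[1][0] by delta changes det by delta * cofactor(1,0).
Cofactor C_10 = (-1)^(1+0) * minor(1,0) = -3
Entry delta = 0 - 6 = -6
Det delta = -6 * -3 = 18
New det = -23 + 18 = -5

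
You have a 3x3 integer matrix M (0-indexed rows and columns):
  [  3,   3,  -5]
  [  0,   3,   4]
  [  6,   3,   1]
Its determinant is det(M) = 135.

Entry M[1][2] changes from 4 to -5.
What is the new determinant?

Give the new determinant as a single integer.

Answer: 54

Derivation:
det is linear in row 1: changing M[1][2] by delta changes det by delta * cofactor(1,2).
Cofactor C_12 = (-1)^(1+2) * minor(1,2) = 9
Entry delta = -5 - 4 = -9
Det delta = -9 * 9 = -81
New det = 135 + -81 = 54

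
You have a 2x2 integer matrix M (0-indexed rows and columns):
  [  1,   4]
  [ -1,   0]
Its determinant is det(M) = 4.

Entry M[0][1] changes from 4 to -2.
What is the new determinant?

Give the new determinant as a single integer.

det is linear in row 0: changing M[0][1] by delta changes det by delta * cofactor(0,1).
Cofactor C_01 = (-1)^(0+1) * minor(0,1) = 1
Entry delta = -2 - 4 = -6
Det delta = -6 * 1 = -6
New det = 4 + -6 = -2

Answer: -2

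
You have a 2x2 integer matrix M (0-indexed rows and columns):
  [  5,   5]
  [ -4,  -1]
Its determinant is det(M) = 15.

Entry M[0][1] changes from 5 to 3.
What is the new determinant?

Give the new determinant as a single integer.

Answer: 7

Derivation:
det is linear in row 0: changing M[0][1] by delta changes det by delta * cofactor(0,1).
Cofactor C_01 = (-1)^(0+1) * minor(0,1) = 4
Entry delta = 3 - 5 = -2
Det delta = -2 * 4 = -8
New det = 15 + -8 = 7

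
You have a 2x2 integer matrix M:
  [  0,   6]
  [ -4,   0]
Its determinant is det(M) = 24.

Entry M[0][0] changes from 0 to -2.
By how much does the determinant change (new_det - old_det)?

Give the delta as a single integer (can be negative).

Cofactor C_00 = 0
Entry delta = -2 - 0 = -2
Det delta = entry_delta * cofactor = -2 * 0 = 0

Answer: 0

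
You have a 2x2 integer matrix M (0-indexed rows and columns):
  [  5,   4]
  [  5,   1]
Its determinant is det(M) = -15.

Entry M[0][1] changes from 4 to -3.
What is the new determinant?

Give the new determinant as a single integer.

Answer: 20

Derivation:
det is linear in row 0: changing M[0][1] by delta changes det by delta * cofactor(0,1).
Cofactor C_01 = (-1)^(0+1) * minor(0,1) = -5
Entry delta = -3 - 4 = -7
Det delta = -7 * -5 = 35
New det = -15 + 35 = 20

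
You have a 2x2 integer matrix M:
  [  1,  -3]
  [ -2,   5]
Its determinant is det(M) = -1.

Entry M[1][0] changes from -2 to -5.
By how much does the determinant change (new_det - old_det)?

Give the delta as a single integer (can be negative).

Cofactor C_10 = 3
Entry delta = -5 - -2 = -3
Det delta = entry_delta * cofactor = -3 * 3 = -9

Answer: -9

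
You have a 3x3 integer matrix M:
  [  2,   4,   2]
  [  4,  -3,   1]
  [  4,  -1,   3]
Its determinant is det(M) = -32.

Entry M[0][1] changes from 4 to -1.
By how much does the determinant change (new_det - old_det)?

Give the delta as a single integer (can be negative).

Answer: 40

Derivation:
Cofactor C_01 = -8
Entry delta = -1 - 4 = -5
Det delta = entry_delta * cofactor = -5 * -8 = 40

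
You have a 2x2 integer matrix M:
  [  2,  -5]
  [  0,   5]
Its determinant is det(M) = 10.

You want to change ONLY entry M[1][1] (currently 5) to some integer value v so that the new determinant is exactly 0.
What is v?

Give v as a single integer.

det is linear in entry M[1][1]: det = old_det + (v - 5) * C_11
Cofactor C_11 = 2
Want det = 0: 10 + (v - 5) * 2 = 0
  (v - 5) = -10 / 2 = -5
  v = 5 + (-5) = 0

Answer: 0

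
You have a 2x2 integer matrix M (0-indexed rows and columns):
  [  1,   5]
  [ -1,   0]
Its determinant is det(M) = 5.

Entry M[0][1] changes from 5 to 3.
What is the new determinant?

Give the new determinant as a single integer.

det is linear in row 0: changing M[0][1] by delta changes det by delta * cofactor(0,1).
Cofactor C_01 = (-1)^(0+1) * minor(0,1) = 1
Entry delta = 3 - 5 = -2
Det delta = -2 * 1 = -2
New det = 5 + -2 = 3

Answer: 3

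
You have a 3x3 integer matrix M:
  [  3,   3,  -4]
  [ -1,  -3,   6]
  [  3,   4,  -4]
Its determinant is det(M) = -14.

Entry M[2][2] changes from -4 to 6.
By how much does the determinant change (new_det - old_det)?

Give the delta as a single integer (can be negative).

Cofactor C_22 = -6
Entry delta = 6 - -4 = 10
Det delta = entry_delta * cofactor = 10 * -6 = -60

Answer: -60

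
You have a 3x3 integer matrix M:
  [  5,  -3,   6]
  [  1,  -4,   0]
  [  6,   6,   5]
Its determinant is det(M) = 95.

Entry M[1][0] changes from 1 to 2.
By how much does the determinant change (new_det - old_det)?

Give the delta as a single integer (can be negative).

Answer: 51

Derivation:
Cofactor C_10 = 51
Entry delta = 2 - 1 = 1
Det delta = entry_delta * cofactor = 1 * 51 = 51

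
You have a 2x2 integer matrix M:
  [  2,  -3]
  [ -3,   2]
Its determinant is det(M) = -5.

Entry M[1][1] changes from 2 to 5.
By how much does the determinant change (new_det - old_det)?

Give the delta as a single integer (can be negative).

Cofactor C_11 = 2
Entry delta = 5 - 2 = 3
Det delta = entry_delta * cofactor = 3 * 2 = 6

Answer: 6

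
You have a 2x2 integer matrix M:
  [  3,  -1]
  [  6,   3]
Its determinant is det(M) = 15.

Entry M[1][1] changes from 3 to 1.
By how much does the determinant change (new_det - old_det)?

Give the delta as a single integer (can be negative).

Cofactor C_11 = 3
Entry delta = 1 - 3 = -2
Det delta = entry_delta * cofactor = -2 * 3 = -6

Answer: -6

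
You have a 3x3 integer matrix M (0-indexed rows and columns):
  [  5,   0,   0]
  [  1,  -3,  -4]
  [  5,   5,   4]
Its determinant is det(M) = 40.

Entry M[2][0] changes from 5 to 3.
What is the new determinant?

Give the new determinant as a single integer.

Answer: 40

Derivation:
det is linear in row 2: changing M[2][0] by delta changes det by delta * cofactor(2,0).
Cofactor C_20 = (-1)^(2+0) * minor(2,0) = 0
Entry delta = 3 - 5 = -2
Det delta = -2 * 0 = 0
New det = 40 + 0 = 40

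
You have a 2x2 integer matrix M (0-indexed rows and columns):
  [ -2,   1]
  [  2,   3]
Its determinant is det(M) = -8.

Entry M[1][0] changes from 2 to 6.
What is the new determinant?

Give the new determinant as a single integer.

Answer: -12

Derivation:
det is linear in row 1: changing M[1][0] by delta changes det by delta * cofactor(1,0).
Cofactor C_10 = (-1)^(1+0) * minor(1,0) = -1
Entry delta = 6 - 2 = 4
Det delta = 4 * -1 = -4
New det = -8 + -4 = -12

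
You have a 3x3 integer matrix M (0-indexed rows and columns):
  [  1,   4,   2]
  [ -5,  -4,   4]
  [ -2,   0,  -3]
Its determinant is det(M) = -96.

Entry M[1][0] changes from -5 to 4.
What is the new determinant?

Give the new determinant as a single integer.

Answer: 12

Derivation:
det is linear in row 1: changing M[1][0] by delta changes det by delta * cofactor(1,0).
Cofactor C_10 = (-1)^(1+0) * minor(1,0) = 12
Entry delta = 4 - -5 = 9
Det delta = 9 * 12 = 108
New det = -96 + 108 = 12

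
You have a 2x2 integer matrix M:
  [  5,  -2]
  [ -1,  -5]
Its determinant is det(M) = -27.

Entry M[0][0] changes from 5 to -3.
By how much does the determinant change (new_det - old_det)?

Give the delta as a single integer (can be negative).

Cofactor C_00 = -5
Entry delta = -3 - 5 = -8
Det delta = entry_delta * cofactor = -8 * -5 = 40

Answer: 40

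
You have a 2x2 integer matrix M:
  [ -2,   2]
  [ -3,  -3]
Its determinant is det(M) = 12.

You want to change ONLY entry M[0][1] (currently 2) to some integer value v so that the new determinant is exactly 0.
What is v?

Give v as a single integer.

det is linear in entry M[0][1]: det = old_det + (v - 2) * C_01
Cofactor C_01 = 3
Want det = 0: 12 + (v - 2) * 3 = 0
  (v - 2) = -12 / 3 = -4
  v = 2 + (-4) = -2

Answer: -2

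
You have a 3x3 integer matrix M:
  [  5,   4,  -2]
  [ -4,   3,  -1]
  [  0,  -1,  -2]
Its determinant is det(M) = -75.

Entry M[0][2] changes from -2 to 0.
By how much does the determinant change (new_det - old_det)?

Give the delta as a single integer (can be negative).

Cofactor C_02 = 4
Entry delta = 0 - -2 = 2
Det delta = entry_delta * cofactor = 2 * 4 = 8

Answer: 8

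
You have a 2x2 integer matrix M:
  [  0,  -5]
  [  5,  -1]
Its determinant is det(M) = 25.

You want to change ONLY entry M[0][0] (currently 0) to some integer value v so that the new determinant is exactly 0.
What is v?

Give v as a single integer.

Answer: 25

Derivation:
det is linear in entry M[0][0]: det = old_det + (v - 0) * C_00
Cofactor C_00 = -1
Want det = 0: 25 + (v - 0) * -1 = 0
  (v - 0) = -25 / -1 = 25
  v = 0 + (25) = 25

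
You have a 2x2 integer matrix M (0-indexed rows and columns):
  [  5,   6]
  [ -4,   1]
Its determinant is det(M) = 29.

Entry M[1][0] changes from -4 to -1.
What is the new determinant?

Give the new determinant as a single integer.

det is linear in row 1: changing M[1][0] by delta changes det by delta * cofactor(1,0).
Cofactor C_10 = (-1)^(1+0) * minor(1,0) = -6
Entry delta = -1 - -4 = 3
Det delta = 3 * -6 = -18
New det = 29 + -18 = 11

Answer: 11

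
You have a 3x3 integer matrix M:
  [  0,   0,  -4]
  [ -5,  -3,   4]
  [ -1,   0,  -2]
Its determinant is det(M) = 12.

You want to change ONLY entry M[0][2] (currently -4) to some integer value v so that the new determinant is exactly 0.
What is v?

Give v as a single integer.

Answer: 0

Derivation:
det is linear in entry M[0][2]: det = old_det + (v - -4) * C_02
Cofactor C_02 = -3
Want det = 0: 12 + (v - -4) * -3 = 0
  (v - -4) = -12 / -3 = 4
  v = -4 + (4) = 0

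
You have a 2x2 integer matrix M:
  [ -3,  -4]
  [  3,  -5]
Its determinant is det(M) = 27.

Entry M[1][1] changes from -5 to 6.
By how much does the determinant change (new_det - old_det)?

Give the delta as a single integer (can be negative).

Answer: -33

Derivation:
Cofactor C_11 = -3
Entry delta = 6 - -5 = 11
Det delta = entry_delta * cofactor = 11 * -3 = -33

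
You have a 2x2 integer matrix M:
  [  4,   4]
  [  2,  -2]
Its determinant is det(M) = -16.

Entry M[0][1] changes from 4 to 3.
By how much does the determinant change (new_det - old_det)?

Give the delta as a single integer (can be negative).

Cofactor C_01 = -2
Entry delta = 3 - 4 = -1
Det delta = entry_delta * cofactor = -1 * -2 = 2

Answer: 2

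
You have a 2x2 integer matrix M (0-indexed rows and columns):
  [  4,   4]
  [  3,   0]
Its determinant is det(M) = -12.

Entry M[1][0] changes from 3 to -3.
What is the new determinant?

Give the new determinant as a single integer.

Answer: 12

Derivation:
det is linear in row 1: changing M[1][0] by delta changes det by delta * cofactor(1,0).
Cofactor C_10 = (-1)^(1+0) * minor(1,0) = -4
Entry delta = -3 - 3 = -6
Det delta = -6 * -4 = 24
New det = -12 + 24 = 12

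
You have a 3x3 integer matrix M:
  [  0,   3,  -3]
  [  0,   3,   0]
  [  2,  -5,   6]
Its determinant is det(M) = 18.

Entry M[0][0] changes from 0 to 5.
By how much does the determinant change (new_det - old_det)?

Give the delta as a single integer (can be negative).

Cofactor C_00 = 18
Entry delta = 5 - 0 = 5
Det delta = entry_delta * cofactor = 5 * 18 = 90

Answer: 90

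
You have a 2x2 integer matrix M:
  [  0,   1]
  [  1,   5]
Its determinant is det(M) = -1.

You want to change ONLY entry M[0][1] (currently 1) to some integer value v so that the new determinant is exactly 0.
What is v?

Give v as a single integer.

det is linear in entry M[0][1]: det = old_det + (v - 1) * C_01
Cofactor C_01 = -1
Want det = 0: -1 + (v - 1) * -1 = 0
  (v - 1) = 1 / -1 = -1
  v = 1 + (-1) = 0

Answer: 0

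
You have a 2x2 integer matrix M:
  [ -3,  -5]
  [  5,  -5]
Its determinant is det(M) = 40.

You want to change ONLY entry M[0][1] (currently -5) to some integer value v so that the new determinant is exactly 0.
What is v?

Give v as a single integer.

Answer: 3

Derivation:
det is linear in entry M[0][1]: det = old_det + (v - -5) * C_01
Cofactor C_01 = -5
Want det = 0: 40 + (v - -5) * -5 = 0
  (v - -5) = -40 / -5 = 8
  v = -5 + (8) = 3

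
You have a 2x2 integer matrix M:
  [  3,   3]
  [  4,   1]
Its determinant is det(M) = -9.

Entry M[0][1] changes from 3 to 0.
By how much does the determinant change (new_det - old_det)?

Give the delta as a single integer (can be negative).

Answer: 12

Derivation:
Cofactor C_01 = -4
Entry delta = 0 - 3 = -3
Det delta = entry_delta * cofactor = -3 * -4 = 12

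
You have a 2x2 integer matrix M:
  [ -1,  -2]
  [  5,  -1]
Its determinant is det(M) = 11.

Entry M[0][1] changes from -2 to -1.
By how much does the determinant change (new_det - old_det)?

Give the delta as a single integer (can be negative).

Answer: -5

Derivation:
Cofactor C_01 = -5
Entry delta = -1 - -2 = 1
Det delta = entry_delta * cofactor = 1 * -5 = -5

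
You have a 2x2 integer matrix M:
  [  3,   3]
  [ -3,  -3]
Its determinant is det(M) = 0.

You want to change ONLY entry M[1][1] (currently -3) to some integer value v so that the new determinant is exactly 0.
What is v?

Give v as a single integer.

Answer: -3

Derivation:
det is linear in entry M[1][1]: det = old_det + (v - -3) * C_11
Cofactor C_11 = 3
Want det = 0: 0 + (v - -3) * 3 = 0
  (v - -3) = 0 / 3 = 0
  v = -3 + (0) = -3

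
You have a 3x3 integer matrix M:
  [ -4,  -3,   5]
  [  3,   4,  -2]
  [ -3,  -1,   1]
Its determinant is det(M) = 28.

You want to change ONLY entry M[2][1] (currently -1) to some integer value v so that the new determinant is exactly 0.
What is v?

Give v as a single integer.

det is linear in entry M[2][1]: det = old_det + (v - -1) * C_21
Cofactor C_21 = 7
Want det = 0: 28 + (v - -1) * 7 = 0
  (v - -1) = -28 / 7 = -4
  v = -1 + (-4) = -5

Answer: -5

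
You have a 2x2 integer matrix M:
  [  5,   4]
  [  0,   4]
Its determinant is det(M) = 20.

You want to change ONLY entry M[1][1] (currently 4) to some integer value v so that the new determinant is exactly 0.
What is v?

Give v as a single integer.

Answer: 0

Derivation:
det is linear in entry M[1][1]: det = old_det + (v - 4) * C_11
Cofactor C_11 = 5
Want det = 0: 20 + (v - 4) * 5 = 0
  (v - 4) = -20 / 5 = -4
  v = 4 + (-4) = 0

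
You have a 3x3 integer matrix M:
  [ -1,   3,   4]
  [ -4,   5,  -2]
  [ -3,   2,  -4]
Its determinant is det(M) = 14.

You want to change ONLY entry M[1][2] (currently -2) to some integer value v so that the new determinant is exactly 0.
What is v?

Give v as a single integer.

Answer: 0

Derivation:
det is linear in entry M[1][2]: det = old_det + (v - -2) * C_12
Cofactor C_12 = -7
Want det = 0: 14 + (v - -2) * -7 = 0
  (v - -2) = -14 / -7 = 2
  v = -2 + (2) = 0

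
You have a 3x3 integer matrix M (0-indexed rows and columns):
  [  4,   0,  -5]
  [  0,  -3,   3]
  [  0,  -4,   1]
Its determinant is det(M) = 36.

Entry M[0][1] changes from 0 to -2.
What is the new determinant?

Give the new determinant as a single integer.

Answer: 36

Derivation:
det is linear in row 0: changing M[0][1] by delta changes det by delta * cofactor(0,1).
Cofactor C_01 = (-1)^(0+1) * minor(0,1) = 0
Entry delta = -2 - 0 = -2
Det delta = -2 * 0 = 0
New det = 36 + 0 = 36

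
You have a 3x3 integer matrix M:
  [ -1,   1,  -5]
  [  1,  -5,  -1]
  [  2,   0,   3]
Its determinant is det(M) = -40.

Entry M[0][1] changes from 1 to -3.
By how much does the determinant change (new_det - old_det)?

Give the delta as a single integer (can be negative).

Answer: 20

Derivation:
Cofactor C_01 = -5
Entry delta = -3 - 1 = -4
Det delta = entry_delta * cofactor = -4 * -5 = 20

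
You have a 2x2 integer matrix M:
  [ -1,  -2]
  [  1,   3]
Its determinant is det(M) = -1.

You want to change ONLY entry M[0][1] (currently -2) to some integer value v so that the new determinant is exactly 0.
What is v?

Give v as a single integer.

Answer: -3

Derivation:
det is linear in entry M[0][1]: det = old_det + (v - -2) * C_01
Cofactor C_01 = -1
Want det = 0: -1 + (v - -2) * -1 = 0
  (v - -2) = 1 / -1 = -1
  v = -2 + (-1) = -3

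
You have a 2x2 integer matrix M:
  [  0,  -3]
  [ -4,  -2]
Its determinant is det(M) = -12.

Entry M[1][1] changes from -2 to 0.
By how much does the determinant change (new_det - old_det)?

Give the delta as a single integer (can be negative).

Answer: 0

Derivation:
Cofactor C_11 = 0
Entry delta = 0 - -2 = 2
Det delta = entry_delta * cofactor = 2 * 0 = 0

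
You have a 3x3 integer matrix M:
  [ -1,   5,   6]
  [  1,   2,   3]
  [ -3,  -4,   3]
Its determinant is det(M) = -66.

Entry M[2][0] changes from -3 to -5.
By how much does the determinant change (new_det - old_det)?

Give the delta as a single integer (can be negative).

Answer: -6

Derivation:
Cofactor C_20 = 3
Entry delta = -5 - -3 = -2
Det delta = entry_delta * cofactor = -2 * 3 = -6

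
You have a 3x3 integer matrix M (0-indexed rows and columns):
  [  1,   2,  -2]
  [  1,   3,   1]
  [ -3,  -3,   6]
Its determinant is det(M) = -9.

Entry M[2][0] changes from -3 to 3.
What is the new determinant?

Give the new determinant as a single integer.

Answer: 39

Derivation:
det is linear in row 2: changing M[2][0] by delta changes det by delta * cofactor(2,0).
Cofactor C_20 = (-1)^(2+0) * minor(2,0) = 8
Entry delta = 3 - -3 = 6
Det delta = 6 * 8 = 48
New det = -9 + 48 = 39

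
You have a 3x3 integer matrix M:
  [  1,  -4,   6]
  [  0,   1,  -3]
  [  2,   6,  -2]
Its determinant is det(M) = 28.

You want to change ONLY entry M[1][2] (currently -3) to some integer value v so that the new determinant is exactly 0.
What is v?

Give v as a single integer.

Answer: -1

Derivation:
det is linear in entry M[1][2]: det = old_det + (v - -3) * C_12
Cofactor C_12 = -14
Want det = 0: 28 + (v - -3) * -14 = 0
  (v - -3) = -28 / -14 = 2
  v = -3 + (2) = -1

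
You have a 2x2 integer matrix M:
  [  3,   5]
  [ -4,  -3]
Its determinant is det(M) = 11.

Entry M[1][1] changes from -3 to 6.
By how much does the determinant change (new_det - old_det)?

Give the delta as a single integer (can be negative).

Answer: 27

Derivation:
Cofactor C_11 = 3
Entry delta = 6 - -3 = 9
Det delta = entry_delta * cofactor = 9 * 3 = 27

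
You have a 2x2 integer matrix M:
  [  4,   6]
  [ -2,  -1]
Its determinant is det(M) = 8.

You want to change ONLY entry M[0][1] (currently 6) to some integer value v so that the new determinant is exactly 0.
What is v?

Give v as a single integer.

det is linear in entry M[0][1]: det = old_det + (v - 6) * C_01
Cofactor C_01 = 2
Want det = 0: 8 + (v - 6) * 2 = 0
  (v - 6) = -8 / 2 = -4
  v = 6 + (-4) = 2

Answer: 2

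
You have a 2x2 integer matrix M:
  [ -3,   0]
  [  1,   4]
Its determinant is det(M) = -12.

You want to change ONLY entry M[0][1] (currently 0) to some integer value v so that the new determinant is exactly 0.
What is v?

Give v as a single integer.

det is linear in entry M[0][1]: det = old_det + (v - 0) * C_01
Cofactor C_01 = -1
Want det = 0: -12 + (v - 0) * -1 = 0
  (v - 0) = 12 / -1 = -12
  v = 0 + (-12) = -12

Answer: -12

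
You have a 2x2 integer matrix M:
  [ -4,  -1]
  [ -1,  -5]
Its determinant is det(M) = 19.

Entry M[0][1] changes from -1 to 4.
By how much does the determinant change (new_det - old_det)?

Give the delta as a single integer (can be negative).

Answer: 5

Derivation:
Cofactor C_01 = 1
Entry delta = 4 - -1 = 5
Det delta = entry_delta * cofactor = 5 * 1 = 5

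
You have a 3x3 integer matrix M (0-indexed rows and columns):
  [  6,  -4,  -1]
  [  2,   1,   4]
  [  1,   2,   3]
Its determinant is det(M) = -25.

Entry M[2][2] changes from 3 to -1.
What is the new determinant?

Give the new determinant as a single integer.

det is linear in row 2: changing M[2][2] by delta changes det by delta * cofactor(2,2).
Cofactor C_22 = (-1)^(2+2) * minor(2,2) = 14
Entry delta = -1 - 3 = -4
Det delta = -4 * 14 = -56
New det = -25 + -56 = -81

Answer: -81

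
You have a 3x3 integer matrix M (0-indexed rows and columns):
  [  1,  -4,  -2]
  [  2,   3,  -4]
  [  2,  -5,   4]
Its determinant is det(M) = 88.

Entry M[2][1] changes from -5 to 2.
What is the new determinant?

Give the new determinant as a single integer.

det is linear in row 2: changing M[2][1] by delta changes det by delta * cofactor(2,1).
Cofactor C_21 = (-1)^(2+1) * minor(2,1) = 0
Entry delta = 2 - -5 = 7
Det delta = 7 * 0 = 0
New det = 88 + 0 = 88

Answer: 88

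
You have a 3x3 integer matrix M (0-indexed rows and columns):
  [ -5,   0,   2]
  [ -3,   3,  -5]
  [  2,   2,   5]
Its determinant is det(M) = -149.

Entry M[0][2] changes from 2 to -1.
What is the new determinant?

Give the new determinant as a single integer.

det is linear in row 0: changing M[0][2] by delta changes det by delta * cofactor(0,2).
Cofactor C_02 = (-1)^(0+2) * minor(0,2) = -12
Entry delta = -1 - 2 = -3
Det delta = -3 * -12 = 36
New det = -149 + 36 = -113

Answer: -113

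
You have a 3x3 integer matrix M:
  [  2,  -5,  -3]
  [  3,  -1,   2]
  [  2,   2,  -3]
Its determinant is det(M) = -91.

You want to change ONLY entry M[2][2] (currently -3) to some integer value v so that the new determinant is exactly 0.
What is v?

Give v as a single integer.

Answer: 4

Derivation:
det is linear in entry M[2][2]: det = old_det + (v - -3) * C_22
Cofactor C_22 = 13
Want det = 0: -91 + (v - -3) * 13 = 0
  (v - -3) = 91 / 13 = 7
  v = -3 + (7) = 4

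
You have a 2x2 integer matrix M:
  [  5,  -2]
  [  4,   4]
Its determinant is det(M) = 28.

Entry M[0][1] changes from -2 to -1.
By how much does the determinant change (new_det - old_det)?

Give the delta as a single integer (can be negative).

Answer: -4

Derivation:
Cofactor C_01 = -4
Entry delta = -1 - -2 = 1
Det delta = entry_delta * cofactor = 1 * -4 = -4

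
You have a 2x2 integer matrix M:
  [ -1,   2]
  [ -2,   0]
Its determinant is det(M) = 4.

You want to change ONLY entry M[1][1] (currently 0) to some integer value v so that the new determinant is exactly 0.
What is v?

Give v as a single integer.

Answer: 4

Derivation:
det is linear in entry M[1][1]: det = old_det + (v - 0) * C_11
Cofactor C_11 = -1
Want det = 0: 4 + (v - 0) * -1 = 0
  (v - 0) = -4 / -1 = 4
  v = 0 + (4) = 4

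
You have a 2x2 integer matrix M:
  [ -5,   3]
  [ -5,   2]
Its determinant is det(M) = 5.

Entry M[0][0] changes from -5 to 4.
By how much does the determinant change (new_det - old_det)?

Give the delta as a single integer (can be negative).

Cofactor C_00 = 2
Entry delta = 4 - -5 = 9
Det delta = entry_delta * cofactor = 9 * 2 = 18

Answer: 18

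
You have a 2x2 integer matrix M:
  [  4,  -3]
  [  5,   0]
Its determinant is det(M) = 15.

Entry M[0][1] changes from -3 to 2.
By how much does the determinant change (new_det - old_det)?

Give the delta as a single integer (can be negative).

Answer: -25

Derivation:
Cofactor C_01 = -5
Entry delta = 2 - -3 = 5
Det delta = entry_delta * cofactor = 5 * -5 = -25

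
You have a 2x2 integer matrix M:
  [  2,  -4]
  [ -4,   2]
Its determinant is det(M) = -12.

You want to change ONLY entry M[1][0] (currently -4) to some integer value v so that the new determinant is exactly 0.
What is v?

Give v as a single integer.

Answer: -1

Derivation:
det is linear in entry M[1][0]: det = old_det + (v - -4) * C_10
Cofactor C_10 = 4
Want det = 0: -12 + (v - -4) * 4 = 0
  (v - -4) = 12 / 4 = 3
  v = -4 + (3) = -1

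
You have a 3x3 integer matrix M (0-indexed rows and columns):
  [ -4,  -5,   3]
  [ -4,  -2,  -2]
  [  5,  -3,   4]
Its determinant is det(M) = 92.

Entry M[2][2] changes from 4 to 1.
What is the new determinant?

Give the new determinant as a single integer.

Answer: 128

Derivation:
det is linear in row 2: changing M[2][2] by delta changes det by delta * cofactor(2,2).
Cofactor C_22 = (-1)^(2+2) * minor(2,2) = -12
Entry delta = 1 - 4 = -3
Det delta = -3 * -12 = 36
New det = 92 + 36 = 128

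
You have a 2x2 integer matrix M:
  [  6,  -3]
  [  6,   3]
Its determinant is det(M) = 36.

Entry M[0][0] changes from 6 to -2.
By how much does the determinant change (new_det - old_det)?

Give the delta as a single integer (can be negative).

Answer: -24

Derivation:
Cofactor C_00 = 3
Entry delta = -2 - 6 = -8
Det delta = entry_delta * cofactor = -8 * 3 = -24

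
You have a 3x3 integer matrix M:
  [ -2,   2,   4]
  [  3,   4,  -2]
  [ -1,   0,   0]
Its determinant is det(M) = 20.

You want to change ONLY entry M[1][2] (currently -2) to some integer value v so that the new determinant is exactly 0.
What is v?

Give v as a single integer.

det is linear in entry M[1][2]: det = old_det + (v - -2) * C_12
Cofactor C_12 = -2
Want det = 0: 20 + (v - -2) * -2 = 0
  (v - -2) = -20 / -2 = 10
  v = -2 + (10) = 8

Answer: 8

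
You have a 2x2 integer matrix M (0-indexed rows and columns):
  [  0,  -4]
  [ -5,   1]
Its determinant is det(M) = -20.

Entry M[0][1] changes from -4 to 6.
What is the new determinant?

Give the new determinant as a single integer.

det is linear in row 0: changing M[0][1] by delta changes det by delta * cofactor(0,1).
Cofactor C_01 = (-1)^(0+1) * minor(0,1) = 5
Entry delta = 6 - -4 = 10
Det delta = 10 * 5 = 50
New det = -20 + 50 = 30

Answer: 30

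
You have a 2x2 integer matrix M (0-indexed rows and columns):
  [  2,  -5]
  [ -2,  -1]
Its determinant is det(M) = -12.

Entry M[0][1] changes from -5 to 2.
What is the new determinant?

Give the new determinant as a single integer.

Answer: 2

Derivation:
det is linear in row 0: changing M[0][1] by delta changes det by delta * cofactor(0,1).
Cofactor C_01 = (-1)^(0+1) * minor(0,1) = 2
Entry delta = 2 - -5 = 7
Det delta = 7 * 2 = 14
New det = -12 + 14 = 2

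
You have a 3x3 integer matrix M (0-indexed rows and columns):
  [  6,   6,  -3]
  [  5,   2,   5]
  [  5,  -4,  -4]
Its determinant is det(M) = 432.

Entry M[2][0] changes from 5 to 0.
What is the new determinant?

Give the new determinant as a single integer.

det is linear in row 2: changing M[2][0] by delta changes det by delta * cofactor(2,0).
Cofactor C_20 = (-1)^(2+0) * minor(2,0) = 36
Entry delta = 0 - 5 = -5
Det delta = -5 * 36 = -180
New det = 432 + -180 = 252

Answer: 252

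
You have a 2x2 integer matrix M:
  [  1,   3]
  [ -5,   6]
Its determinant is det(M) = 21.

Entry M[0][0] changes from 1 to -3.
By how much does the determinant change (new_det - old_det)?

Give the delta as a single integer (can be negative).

Cofactor C_00 = 6
Entry delta = -3 - 1 = -4
Det delta = entry_delta * cofactor = -4 * 6 = -24

Answer: -24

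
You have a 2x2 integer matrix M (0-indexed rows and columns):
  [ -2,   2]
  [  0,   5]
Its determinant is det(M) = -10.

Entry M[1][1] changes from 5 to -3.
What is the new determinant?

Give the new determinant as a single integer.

Answer: 6

Derivation:
det is linear in row 1: changing M[1][1] by delta changes det by delta * cofactor(1,1).
Cofactor C_11 = (-1)^(1+1) * minor(1,1) = -2
Entry delta = -3 - 5 = -8
Det delta = -8 * -2 = 16
New det = -10 + 16 = 6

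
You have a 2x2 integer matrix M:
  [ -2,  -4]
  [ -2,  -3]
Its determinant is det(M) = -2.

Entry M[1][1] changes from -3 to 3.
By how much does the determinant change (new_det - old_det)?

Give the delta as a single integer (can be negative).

Cofactor C_11 = -2
Entry delta = 3 - -3 = 6
Det delta = entry_delta * cofactor = 6 * -2 = -12

Answer: -12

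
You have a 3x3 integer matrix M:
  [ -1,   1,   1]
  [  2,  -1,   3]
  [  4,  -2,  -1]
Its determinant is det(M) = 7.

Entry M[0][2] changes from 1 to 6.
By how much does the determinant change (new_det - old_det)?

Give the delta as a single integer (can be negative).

Cofactor C_02 = 0
Entry delta = 6 - 1 = 5
Det delta = entry_delta * cofactor = 5 * 0 = 0

Answer: 0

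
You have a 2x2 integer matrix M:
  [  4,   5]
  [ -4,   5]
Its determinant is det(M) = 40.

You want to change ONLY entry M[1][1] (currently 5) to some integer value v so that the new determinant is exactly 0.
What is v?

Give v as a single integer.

Answer: -5

Derivation:
det is linear in entry M[1][1]: det = old_det + (v - 5) * C_11
Cofactor C_11 = 4
Want det = 0: 40 + (v - 5) * 4 = 0
  (v - 5) = -40 / 4 = -10
  v = 5 + (-10) = -5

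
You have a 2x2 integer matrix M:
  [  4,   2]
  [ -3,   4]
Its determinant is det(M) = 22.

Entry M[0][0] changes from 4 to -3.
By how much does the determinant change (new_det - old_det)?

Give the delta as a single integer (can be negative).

Cofactor C_00 = 4
Entry delta = -3 - 4 = -7
Det delta = entry_delta * cofactor = -7 * 4 = -28

Answer: -28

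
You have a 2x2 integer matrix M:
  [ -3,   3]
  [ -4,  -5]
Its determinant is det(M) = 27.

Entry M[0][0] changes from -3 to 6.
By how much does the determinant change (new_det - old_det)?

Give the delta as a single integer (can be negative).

Cofactor C_00 = -5
Entry delta = 6 - -3 = 9
Det delta = entry_delta * cofactor = 9 * -5 = -45

Answer: -45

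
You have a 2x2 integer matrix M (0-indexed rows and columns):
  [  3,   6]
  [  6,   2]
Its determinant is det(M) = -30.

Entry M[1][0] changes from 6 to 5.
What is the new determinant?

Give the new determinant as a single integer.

Answer: -24

Derivation:
det is linear in row 1: changing M[1][0] by delta changes det by delta * cofactor(1,0).
Cofactor C_10 = (-1)^(1+0) * minor(1,0) = -6
Entry delta = 5 - 6 = -1
Det delta = -1 * -6 = 6
New det = -30 + 6 = -24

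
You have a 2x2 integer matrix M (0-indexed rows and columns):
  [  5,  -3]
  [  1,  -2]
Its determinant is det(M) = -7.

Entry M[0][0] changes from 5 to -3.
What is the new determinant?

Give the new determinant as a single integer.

det is linear in row 0: changing M[0][0] by delta changes det by delta * cofactor(0,0).
Cofactor C_00 = (-1)^(0+0) * minor(0,0) = -2
Entry delta = -3 - 5 = -8
Det delta = -8 * -2 = 16
New det = -7 + 16 = 9

Answer: 9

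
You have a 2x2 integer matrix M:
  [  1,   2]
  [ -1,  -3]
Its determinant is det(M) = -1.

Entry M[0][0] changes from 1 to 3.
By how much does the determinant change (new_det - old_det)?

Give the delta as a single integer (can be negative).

Cofactor C_00 = -3
Entry delta = 3 - 1 = 2
Det delta = entry_delta * cofactor = 2 * -3 = -6

Answer: -6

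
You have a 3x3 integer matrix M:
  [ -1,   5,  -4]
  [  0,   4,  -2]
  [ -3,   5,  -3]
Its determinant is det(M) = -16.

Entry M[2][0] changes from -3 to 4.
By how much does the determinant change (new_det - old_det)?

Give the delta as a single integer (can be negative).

Answer: 42

Derivation:
Cofactor C_20 = 6
Entry delta = 4 - -3 = 7
Det delta = entry_delta * cofactor = 7 * 6 = 42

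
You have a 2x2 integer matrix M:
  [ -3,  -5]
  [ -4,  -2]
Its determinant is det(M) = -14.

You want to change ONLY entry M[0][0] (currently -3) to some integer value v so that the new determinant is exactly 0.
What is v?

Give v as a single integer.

Answer: -10

Derivation:
det is linear in entry M[0][0]: det = old_det + (v - -3) * C_00
Cofactor C_00 = -2
Want det = 0: -14 + (v - -3) * -2 = 0
  (v - -3) = 14 / -2 = -7
  v = -3 + (-7) = -10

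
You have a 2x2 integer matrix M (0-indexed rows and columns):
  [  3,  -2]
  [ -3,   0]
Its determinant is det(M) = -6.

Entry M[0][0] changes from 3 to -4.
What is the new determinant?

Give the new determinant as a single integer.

Answer: -6

Derivation:
det is linear in row 0: changing M[0][0] by delta changes det by delta * cofactor(0,0).
Cofactor C_00 = (-1)^(0+0) * minor(0,0) = 0
Entry delta = -4 - 3 = -7
Det delta = -7 * 0 = 0
New det = -6 + 0 = -6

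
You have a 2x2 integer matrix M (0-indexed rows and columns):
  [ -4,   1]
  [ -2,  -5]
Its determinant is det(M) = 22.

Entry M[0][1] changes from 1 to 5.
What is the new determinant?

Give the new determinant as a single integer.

det is linear in row 0: changing M[0][1] by delta changes det by delta * cofactor(0,1).
Cofactor C_01 = (-1)^(0+1) * minor(0,1) = 2
Entry delta = 5 - 1 = 4
Det delta = 4 * 2 = 8
New det = 22 + 8 = 30

Answer: 30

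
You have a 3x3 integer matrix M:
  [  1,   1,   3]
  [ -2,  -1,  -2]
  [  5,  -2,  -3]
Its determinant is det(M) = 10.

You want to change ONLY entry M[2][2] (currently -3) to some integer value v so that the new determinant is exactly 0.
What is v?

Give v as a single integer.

det is linear in entry M[2][2]: det = old_det + (v - -3) * C_22
Cofactor C_22 = 1
Want det = 0: 10 + (v - -3) * 1 = 0
  (v - -3) = -10 / 1 = -10
  v = -3 + (-10) = -13

Answer: -13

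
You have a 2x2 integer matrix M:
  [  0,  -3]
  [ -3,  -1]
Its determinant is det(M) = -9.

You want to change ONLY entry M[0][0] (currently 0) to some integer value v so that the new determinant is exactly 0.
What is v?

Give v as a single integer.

Answer: -9

Derivation:
det is linear in entry M[0][0]: det = old_det + (v - 0) * C_00
Cofactor C_00 = -1
Want det = 0: -9 + (v - 0) * -1 = 0
  (v - 0) = 9 / -1 = -9
  v = 0 + (-9) = -9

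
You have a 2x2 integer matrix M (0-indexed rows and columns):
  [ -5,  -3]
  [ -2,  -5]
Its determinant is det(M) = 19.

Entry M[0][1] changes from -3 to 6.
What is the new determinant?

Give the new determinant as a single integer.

det is linear in row 0: changing M[0][1] by delta changes det by delta * cofactor(0,1).
Cofactor C_01 = (-1)^(0+1) * minor(0,1) = 2
Entry delta = 6 - -3 = 9
Det delta = 9 * 2 = 18
New det = 19 + 18 = 37

Answer: 37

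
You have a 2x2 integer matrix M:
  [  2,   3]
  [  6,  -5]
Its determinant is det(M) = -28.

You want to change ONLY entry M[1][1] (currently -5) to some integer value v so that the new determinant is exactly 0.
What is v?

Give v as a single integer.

det is linear in entry M[1][1]: det = old_det + (v - -5) * C_11
Cofactor C_11 = 2
Want det = 0: -28 + (v - -5) * 2 = 0
  (v - -5) = 28 / 2 = 14
  v = -5 + (14) = 9

Answer: 9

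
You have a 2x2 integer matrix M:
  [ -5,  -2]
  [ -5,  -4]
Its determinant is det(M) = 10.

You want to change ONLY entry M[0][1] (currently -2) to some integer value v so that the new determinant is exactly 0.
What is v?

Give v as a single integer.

det is linear in entry M[0][1]: det = old_det + (v - -2) * C_01
Cofactor C_01 = 5
Want det = 0: 10 + (v - -2) * 5 = 0
  (v - -2) = -10 / 5 = -2
  v = -2 + (-2) = -4

Answer: -4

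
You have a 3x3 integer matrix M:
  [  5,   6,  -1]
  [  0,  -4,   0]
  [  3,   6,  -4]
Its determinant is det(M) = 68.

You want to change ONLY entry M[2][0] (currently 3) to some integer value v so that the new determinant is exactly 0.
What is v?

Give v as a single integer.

Answer: 20

Derivation:
det is linear in entry M[2][0]: det = old_det + (v - 3) * C_20
Cofactor C_20 = -4
Want det = 0: 68 + (v - 3) * -4 = 0
  (v - 3) = -68 / -4 = 17
  v = 3 + (17) = 20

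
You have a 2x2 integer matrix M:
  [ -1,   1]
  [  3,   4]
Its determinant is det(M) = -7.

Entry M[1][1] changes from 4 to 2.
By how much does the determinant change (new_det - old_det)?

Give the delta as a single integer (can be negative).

Cofactor C_11 = -1
Entry delta = 2 - 4 = -2
Det delta = entry_delta * cofactor = -2 * -1 = 2

Answer: 2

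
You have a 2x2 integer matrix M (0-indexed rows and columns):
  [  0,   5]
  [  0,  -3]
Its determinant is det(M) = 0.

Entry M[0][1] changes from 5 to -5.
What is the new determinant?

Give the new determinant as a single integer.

Answer: 0

Derivation:
det is linear in row 0: changing M[0][1] by delta changes det by delta * cofactor(0,1).
Cofactor C_01 = (-1)^(0+1) * minor(0,1) = 0
Entry delta = -5 - 5 = -10
Det delta = -10 * 0 = 0
New det = 0 + 0 = 0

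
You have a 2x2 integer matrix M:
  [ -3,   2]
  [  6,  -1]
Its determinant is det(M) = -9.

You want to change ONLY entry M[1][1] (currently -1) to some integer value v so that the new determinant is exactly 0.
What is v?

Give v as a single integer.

det is linear in entry M[1][1]: det = old_det + (v - -1) * C_11
Cofactor C_11 = -3
Want det = 0: -9 + (v - -1) * -3 = 0
  (v - -1) = 9 / -3 = -3
  v = -1 + (-3) = -4

Answer: -4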